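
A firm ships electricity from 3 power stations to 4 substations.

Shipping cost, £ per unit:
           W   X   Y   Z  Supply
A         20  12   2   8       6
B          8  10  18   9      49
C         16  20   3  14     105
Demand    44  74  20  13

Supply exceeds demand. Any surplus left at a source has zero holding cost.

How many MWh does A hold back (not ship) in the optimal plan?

0

An optimal plan:
  A->X: 6 MWh
  B->X: 49 MWh
  C->W: 44 MWh
  C->X: 19 MWh
  C->Y: 20 MWh
  C->Z: 13 MWh
Total cost = £1888.
A ships 6 of its 6, leaving 0.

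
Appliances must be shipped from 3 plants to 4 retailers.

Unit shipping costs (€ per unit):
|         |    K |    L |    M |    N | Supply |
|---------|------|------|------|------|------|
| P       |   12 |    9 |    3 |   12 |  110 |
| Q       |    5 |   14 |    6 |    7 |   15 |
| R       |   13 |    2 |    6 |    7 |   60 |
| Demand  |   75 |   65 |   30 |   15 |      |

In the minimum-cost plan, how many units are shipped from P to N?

15

The minimum-cost plan:
  P->K: 60 × €12 = €720
  P->L: 5 × €9 = €45
  P->M: 30 × €3 = €90
  P->N: 15 × €12 = €180
  Q->K: 15 × €5 = €75
  R->L: 60 × €2 = €120
Total cost = €1230.
So P→N carries 15 units.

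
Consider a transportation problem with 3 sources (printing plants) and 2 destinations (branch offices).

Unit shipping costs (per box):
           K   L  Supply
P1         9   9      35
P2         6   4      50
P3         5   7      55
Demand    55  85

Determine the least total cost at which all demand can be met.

Optimal allocation:
  P1->L: 35 × 9 = 315
  P2->L: 50 × 4 = 200
  P3->K: 55 × 5 = 275
Total = 315 + 200 + 275 = 790.

790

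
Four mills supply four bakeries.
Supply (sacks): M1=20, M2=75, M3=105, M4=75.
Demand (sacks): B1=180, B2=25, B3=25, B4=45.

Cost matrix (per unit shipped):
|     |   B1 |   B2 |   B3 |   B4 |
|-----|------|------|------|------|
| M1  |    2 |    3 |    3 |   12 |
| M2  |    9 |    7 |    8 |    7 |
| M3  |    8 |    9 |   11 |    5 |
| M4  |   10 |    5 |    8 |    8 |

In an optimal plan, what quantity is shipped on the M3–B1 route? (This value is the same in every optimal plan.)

60

The minimum-cost plan:
  M1->B1: 20 × 2 = 40
  M2->B1: 75 × 9 = 675
  M3->B1: 60 × 8 = 480
  M3->B4: 45 × 5 = 225
  M4->B1: 25 × 10 = 250
  M4->B2: 25 × 5 = 125
  M4->B3: 25 × 8 = 200
Total cost = 1995.
So M3→B1 carries 60 sacks.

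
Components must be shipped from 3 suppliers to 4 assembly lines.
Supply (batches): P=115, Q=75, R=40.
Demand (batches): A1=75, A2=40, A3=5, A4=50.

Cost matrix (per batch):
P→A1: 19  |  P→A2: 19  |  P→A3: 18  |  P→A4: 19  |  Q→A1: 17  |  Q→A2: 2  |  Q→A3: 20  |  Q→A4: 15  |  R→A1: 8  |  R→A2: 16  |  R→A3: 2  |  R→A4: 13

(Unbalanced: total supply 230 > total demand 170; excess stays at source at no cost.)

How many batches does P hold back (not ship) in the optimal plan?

Minimum-cost shipments:
  P->A1: 40 × 19 = 760
  P->A4: 15 × 19 = 285
  Q->A2: 40 × 2 = 80
  Q->A4: 35 × 15 = 525
  R->A1: 35 × 8 = 280
  R->A3: 5 × 2 = 10
Total cost = 1940.
P ships 55 of its 115, leaving 60.

60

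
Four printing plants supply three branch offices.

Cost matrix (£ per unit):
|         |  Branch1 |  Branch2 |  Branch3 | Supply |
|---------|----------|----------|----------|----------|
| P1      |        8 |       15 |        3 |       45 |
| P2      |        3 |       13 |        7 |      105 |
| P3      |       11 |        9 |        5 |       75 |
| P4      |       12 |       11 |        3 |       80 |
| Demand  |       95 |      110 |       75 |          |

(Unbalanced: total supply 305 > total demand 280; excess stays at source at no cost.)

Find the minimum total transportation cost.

1570

One minimum-cost allocation:
  P1 to Branch3: 45 × £3 = £135
  P2 to Branch1: 95 × £3 = £285
  P3 to Branch2: 75 × £9 = £675
  P4 to Branch2: 35 × £11 = £385
  P4 to Branch3: 30 × £3 = £90
Total = 135 + 285 + 675 + 385 + 90 = £1570.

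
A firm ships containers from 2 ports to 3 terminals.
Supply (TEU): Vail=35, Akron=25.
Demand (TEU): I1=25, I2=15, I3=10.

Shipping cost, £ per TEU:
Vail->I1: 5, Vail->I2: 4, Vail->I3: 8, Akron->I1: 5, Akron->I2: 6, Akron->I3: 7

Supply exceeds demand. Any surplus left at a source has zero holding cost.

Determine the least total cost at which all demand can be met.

255

A cheapest plan:
  Vail→I1: 20 TEU
  Vail→I2: 15 TEU
  Akron→I1: 5 TEU
  Akron→I3: 10 TEU
Total cost = £255.
(Supply check: Vail ships 35; Akron ships 15.)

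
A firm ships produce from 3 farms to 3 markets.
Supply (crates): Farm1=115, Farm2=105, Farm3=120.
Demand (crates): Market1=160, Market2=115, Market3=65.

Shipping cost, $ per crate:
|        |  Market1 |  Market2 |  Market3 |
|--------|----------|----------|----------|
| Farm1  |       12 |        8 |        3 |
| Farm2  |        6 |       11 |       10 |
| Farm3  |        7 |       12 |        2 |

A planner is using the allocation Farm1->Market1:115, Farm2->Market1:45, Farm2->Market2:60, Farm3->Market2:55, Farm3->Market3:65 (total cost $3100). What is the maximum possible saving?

1035

Current plan cost = 115·12 + 45·6 + 60·11 + 55·12 + 65·2 = $3100.
Optimal plan:
  Farm1->Market2: 115 × $8 = $920
  Farm2->Market1: 105 × $6 = $630
  Farm3->Market1: 55 × $7 = $385
  Farm3->Market3: 65 × $2 = $130
Optimal cost = $2065.
Saving = 3100 − 2065 = $1035.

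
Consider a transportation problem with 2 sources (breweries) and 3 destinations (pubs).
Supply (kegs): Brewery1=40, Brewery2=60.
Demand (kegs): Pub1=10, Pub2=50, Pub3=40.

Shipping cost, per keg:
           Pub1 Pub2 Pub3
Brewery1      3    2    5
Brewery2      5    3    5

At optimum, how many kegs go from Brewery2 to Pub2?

Optimal shipments:
  Brewery1→Pub1: 10 kegs
  Brewery1→Pub2: 30 kegs
  Brewery2→Pub2: 20 kegs
  Brewery2→Pub3: 40 kegs
Total cost = 350.
So Brewery2→Pub2 carries 20 kegs.

20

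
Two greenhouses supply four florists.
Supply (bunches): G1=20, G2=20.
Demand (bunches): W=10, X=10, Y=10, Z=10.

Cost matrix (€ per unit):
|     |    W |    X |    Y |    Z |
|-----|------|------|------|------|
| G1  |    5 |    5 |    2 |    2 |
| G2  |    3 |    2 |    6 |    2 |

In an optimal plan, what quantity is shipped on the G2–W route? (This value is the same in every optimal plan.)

Solving gives:
  G1 to Y: 10 bunches
  G1 to Z: 10 bunches
  G2 to W: 10 bunches
  G2 to X: 10 bunches
Total cost = €90.
So G2→W carries 10 bunches.

10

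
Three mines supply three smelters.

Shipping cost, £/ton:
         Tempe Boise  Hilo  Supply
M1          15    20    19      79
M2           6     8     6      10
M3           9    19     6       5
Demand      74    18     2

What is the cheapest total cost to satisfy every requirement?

1344

Optimal allocation:
  M1->Tempe: 71 tons
  M1->Boise: 8 tons
  M2->Boise: 10 tons
  M3->Tempe: 3 tons
  M3->Hilo: 2 tons
Total cost = £1344.
(Supply check: M1 ships 79; M2 ships 10; M3 ships 5.)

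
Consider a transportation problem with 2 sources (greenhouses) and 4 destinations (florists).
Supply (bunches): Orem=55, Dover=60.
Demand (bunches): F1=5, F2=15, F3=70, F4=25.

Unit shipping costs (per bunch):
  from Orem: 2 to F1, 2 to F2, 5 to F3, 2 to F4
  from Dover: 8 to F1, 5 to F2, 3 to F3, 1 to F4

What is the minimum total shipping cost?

320

An optimal shipping plan:
  Orem->F1: 5 × 2 = 10
  Orem->F2: 15 × 2 = 30
  Orem->F3: 10 × 5 = 50
  Orem->F4: 25 × 2 = 50
  Dover->F3: 60 × 3 = 180
Total = 10 + 30 + 50 + 50 + 180 = 320.
(Supply check: Orem ships 55; Dover ships 60.)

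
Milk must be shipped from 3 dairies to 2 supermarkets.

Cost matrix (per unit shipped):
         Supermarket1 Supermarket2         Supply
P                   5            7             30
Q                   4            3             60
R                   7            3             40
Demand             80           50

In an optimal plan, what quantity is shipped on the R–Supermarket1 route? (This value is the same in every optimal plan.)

0

The minimum-cost plan:
  P→Supermarket1: 30 × 5 = 150
  Q→Supermarket1: 50 × 4 = 200
  Q→Supermarket2: 10 × 3 = 30
  R→Supermarket2: 40 × 3 = 120
Total cost = 500.
The route R→Supermarket1 is not used.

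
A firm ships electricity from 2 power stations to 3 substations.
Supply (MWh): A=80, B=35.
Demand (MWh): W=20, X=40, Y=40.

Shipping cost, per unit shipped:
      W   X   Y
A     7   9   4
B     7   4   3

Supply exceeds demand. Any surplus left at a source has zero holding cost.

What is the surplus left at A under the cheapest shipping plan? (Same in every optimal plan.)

Minimum-cost shipments:
  A->W: 20 × 7 = 140
  A->X: 5 × 9 = 45
  A->Y: 40 × 4 = 160
  B->X: 35 × 4 = 140
Total cost = 485.
A ships 65 of its 80, leaving 15.

15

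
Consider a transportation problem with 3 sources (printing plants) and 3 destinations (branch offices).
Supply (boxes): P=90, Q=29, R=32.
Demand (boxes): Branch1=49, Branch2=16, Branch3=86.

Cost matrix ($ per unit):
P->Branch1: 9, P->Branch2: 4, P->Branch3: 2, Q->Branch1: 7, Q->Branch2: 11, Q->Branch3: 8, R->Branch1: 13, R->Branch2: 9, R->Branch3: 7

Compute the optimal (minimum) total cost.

759

Optimal allocation:
  P to Branch2: 4 × $4 = $16
  P to Branch3: 86 × $2 = $172
  Q to Branch1: 29 × $7 = $203
  R to Branch1: 20 × $13 = $260
  R to Branch2: 12 × $9 = $108
Total = 16 + 172 + 203 + 260 + 108 = $759.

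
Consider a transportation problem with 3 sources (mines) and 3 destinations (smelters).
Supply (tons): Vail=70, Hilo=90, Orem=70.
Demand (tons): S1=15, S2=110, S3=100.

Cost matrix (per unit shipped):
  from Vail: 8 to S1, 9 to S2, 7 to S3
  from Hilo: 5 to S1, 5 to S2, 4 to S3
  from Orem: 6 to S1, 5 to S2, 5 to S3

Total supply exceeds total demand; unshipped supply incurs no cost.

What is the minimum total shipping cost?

One minimum-cost allocation:
  Vail→S3: 65 × 7 = 455
  Hilo→S1: 15 × 5 = 75
  Hilo→S2: 40 × 5 = 200
  Hilo→S3: 35 × 4 = 140
  Orem→S2: 70 × 5 = 350
Total = 455 + 75 + 200 + 140 + 350 = 1220.
(Supply check: Vail ships 65; Hilo ships 90; Orem ships 70.)

1220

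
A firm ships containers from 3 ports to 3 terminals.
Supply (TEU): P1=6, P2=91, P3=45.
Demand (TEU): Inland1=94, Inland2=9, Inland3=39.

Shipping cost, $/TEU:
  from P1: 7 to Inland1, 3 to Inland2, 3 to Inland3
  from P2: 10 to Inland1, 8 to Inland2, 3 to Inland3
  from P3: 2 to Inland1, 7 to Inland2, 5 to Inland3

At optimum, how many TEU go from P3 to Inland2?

0

Solving gives:
  P1 to Inland2: 6 TEU
  P2 to Inland1: 49 TEU
  P2 to Inland2: 3 TEU
  P2 to Inland3: 39 TEU
  P3 to Inland1: 45 TEU
Total cost = $739.
The route P3→Inland2 is not used.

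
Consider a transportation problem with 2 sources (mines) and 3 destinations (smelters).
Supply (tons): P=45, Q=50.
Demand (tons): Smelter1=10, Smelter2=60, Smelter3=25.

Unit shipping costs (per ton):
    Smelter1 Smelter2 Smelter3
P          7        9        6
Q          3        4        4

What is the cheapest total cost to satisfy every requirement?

Optimal allocation:
  P to Smelter1: 10 × 7 = 70
  P to Smelter2: 10 × 9 = 90
  P to Smelter3: 25 × 6 = 150
  Q to Smelter2: 50 × 4 = 200
Total = 70 + 90 + 150 + 200 = 510.

510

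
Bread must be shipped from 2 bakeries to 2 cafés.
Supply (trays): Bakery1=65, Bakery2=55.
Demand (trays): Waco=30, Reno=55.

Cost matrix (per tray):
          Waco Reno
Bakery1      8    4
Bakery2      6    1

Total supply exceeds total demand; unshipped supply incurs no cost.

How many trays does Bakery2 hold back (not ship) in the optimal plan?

Minimum-cost shipments:
  Bakery1->Waco: 30 × 8 = 240
  Bakery2->Reno: 55 × 1 = 55
Total cost = 295.
Bakery2 ships 55 of its 55, leaving 0.

0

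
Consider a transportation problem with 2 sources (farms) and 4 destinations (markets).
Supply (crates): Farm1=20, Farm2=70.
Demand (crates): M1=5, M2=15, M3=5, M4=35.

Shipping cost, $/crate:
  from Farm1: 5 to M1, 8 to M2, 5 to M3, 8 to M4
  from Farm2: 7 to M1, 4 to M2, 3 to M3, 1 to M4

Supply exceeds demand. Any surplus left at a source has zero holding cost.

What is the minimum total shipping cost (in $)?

A cheapest plan:
  Farm1–M1: 5 × $5 = $25
  Farm2–M2: 15 × $4 = $60
  Farm2–M3: 5 × $3 = $15
  Farm2–M4: 35 × $1 = $35
Total = 25 + 60 + 15 + 35 = $135.

135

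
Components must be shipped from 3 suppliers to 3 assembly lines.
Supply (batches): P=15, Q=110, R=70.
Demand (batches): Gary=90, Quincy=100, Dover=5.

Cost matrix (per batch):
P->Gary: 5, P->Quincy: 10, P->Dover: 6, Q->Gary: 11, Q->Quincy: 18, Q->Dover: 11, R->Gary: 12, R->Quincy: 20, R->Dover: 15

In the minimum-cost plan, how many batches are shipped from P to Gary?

0

The minimum-cost plan:
  P–Quincy: 15 × 10 = 150
  Q–Gary: 20 × 11 = 220
  Q–Quincy: 85 × 18 = 1530
  Q–Dover: 5 × 11 = 55
  R–Gary: 70 × 12 = 840
Total cost = 2795.
The route P→Gary is not used.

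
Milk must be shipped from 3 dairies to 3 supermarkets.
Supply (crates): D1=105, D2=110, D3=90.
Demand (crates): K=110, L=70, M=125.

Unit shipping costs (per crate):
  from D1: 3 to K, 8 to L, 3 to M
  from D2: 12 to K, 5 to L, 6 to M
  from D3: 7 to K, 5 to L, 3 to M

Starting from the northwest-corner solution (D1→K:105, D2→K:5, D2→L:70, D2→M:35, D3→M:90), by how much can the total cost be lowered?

10

Current plan cost = 105·3 + 5·12 + 70·5 + 35·6 + 90·3 = 1205.
Optimal plan:
  D1 to K: 105 × 3 = 315
  D2 to L: 70 × 5 = 350
  D2 to M: 40 × 6 = 240
  D3 to K: 5 × 7 = 35
  D3 to M: 85 × 3 = 255
Optimal cost = 1195.
Saving = 1205 − 1195 = 10.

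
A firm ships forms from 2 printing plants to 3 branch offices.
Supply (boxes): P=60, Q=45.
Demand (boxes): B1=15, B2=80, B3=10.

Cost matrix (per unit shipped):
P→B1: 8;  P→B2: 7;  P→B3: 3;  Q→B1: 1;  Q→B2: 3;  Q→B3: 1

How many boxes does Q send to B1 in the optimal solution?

Solving gives:
  P to B2: 50 × 7 = 350
  P to B3: 10 × 3 = 30
  Q to B1: 15 × 1 = 15
  Q to B2: 30 × 3 = 90
Total cost = 485.
So Q→B1 carries 15 boxes.

15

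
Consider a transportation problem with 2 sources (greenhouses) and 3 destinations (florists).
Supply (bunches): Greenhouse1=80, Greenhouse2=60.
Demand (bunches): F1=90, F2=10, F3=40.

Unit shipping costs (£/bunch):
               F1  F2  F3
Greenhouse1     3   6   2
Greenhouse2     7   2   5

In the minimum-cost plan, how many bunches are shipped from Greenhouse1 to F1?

80

The minimum-cost plan:
  Greenhouse1–F1: 80 bunches
  Greenhouse2–F1: 10 bunches
  Greenhouse2–F2: 10 bunches
  Greenhouse2–F3: 40 bunches
Total cost = £530.
So Greenhouse1→F1 carries 80 bunches.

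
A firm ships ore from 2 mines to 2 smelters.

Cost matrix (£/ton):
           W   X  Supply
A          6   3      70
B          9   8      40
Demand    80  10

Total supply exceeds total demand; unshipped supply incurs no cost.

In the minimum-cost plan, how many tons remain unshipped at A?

0

Minimum-cost shipments:
  A->W: 60 tons
  A->X: 10 tons
  B->W: 20 tons
Total cost = £570.
A ships 70 of its 70, leaving 0.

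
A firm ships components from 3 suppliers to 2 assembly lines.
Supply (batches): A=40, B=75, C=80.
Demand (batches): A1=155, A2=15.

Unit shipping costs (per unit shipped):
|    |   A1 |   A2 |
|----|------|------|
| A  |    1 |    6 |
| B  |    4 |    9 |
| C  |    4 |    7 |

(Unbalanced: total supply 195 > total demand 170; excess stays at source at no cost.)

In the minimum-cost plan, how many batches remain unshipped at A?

0

Minimum-cost shipments:
  A–A1: 40 × 1 = 40
  B–A1: 50 × 4 = 200
  C–A1: 65 × 4 = 260
  C–A2: 15 × 7 = 105
Total cost = 605.
A ships 40 of its 40, leaving 0.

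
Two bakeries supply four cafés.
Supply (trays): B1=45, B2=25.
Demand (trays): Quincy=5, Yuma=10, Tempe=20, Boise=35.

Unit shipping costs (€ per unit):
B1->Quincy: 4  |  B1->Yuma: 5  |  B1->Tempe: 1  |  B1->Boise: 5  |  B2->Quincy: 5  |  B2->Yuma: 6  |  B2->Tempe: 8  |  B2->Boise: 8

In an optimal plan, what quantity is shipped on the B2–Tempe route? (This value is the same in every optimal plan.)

The minimum-cost plan:
  B1->Tempe: 20 trays
  B1->Boise: 25 trays
  B2->Quincy: 5 trays
  B2->Yuma: 10 trays
  B2->Boise: 10 trays
Total cost = €310.
The route B2→Tempe is not used.

0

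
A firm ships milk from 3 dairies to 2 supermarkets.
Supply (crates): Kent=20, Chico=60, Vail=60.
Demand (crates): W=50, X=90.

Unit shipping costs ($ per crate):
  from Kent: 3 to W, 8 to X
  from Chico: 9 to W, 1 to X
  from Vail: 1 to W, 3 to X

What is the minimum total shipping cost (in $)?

One minimum-cost allocation:
  Kent->W: 20 × $3 = $60
  Chico->X: 60 × $1 = $60
  Vail->W: 30 × $1 = $30
  Vail->X: 30 × $3 = $90
Total = 60 + 60 + 30 + 90 = $240.

240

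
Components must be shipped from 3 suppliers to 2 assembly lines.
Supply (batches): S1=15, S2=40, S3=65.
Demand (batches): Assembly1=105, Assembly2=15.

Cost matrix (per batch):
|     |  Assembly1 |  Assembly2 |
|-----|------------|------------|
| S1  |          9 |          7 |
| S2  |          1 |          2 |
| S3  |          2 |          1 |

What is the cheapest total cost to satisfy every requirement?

275

A cheapest plan:
  S1–Assembly2: 15 × 7 = 105
  S2–Assembly1: 40 × 1 = 40
  S3–Assembly1: 65 × 2 = 130
Total = 105 + 40 + 130 = 275.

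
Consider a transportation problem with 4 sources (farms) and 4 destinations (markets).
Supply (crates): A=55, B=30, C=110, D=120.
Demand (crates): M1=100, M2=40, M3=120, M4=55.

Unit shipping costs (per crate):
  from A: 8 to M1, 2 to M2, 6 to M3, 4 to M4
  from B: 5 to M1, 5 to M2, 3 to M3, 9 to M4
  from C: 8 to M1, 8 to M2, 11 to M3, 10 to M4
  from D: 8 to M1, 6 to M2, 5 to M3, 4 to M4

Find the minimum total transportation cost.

1700

An optimal shipping plan:
  A to M2: 40 × 2 = 80
  A to M4: 15 × 4 = 60
  B to M3: 30 × 3 = 90
  C to M1: 100 × 8 = 800
  C to M3: 10 × 11 = 110
  D to M3: 80 × 5 = 400
  D to M4: 40 × 4 = 160
Total = 80 + 60 + 90 + 800 + 110 + 400 + 160 = 1700.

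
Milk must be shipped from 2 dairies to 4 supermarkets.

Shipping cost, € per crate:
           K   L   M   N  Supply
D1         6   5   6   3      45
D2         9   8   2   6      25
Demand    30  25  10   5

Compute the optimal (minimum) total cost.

One minimum-cost allocation:
  D1→K: 15 × €6 = €90
  D1→L: 25 × €5 = €125
  D1→N: 5 × €3 = €15
  D2→K: 15 × €9 = €135
  D2→M: 10 × €2 = €20
Total = 90 + 125 + 15 + 135 + 20 = €385.

385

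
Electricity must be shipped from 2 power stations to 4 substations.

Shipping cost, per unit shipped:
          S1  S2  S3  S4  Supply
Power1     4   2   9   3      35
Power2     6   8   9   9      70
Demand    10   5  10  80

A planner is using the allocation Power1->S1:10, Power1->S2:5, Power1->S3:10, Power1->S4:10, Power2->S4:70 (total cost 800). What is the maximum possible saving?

100

Current plan cost = 10·4 + 5·2 + 10·9 + 10·3 + 70·9 = 800.
Optimal plan:
  Power1→S2: 5 × 2 = 10
  Power1→S4: 30 × 3 = 90
  Power2→S1: 10 × 6 = 60
  Power2→S3: 10 × 9 = 90
  Power2→S4: 50 × 9 = 450
Optimal cost = 700.
Saving = 800 − 700 = 100.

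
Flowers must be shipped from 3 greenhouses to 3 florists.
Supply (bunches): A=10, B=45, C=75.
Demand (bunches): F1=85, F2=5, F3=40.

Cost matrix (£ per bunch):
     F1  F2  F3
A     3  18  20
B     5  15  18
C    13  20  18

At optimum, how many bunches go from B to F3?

0

Optimal shipments:
  A to F1: 10 × £3 = £30
  B to F1: 45 × £5 = £225
  C to F1: 30 × £13 = £390
  C to F2: 5 × £20 = £100
  C to F3: 40 × £18 = £720
Total cost = £1465.
The route B→F3 is not used.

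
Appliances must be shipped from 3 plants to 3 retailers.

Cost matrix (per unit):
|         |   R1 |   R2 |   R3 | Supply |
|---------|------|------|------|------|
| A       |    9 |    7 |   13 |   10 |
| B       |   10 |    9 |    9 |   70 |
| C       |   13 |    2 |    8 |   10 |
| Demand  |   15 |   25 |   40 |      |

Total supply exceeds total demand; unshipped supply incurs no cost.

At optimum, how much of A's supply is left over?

Minimum-cost shipments:
  A→R2: 10 × 7 = 70
  B→R1: 15 × 10 = 150
  B→R2: 5 × 9 = 45
  B→R3: 40 × 9 = 360
  C→R2: 10 × 2 = 20
Total cost = 645.
A ships 10 of its 10, leaving 0.

0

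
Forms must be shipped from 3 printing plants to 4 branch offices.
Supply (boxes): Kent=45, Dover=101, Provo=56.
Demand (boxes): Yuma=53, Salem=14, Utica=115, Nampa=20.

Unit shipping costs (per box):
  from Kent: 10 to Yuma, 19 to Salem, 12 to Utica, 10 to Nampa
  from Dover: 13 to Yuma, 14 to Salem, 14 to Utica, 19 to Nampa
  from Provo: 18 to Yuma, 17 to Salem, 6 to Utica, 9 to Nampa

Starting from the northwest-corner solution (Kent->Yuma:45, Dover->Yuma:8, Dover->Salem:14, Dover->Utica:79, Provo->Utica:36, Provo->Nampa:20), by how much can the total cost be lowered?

80

Current plan cost = 45·10 + 8·13 + 14·14 + 79·14 + 36·6 + 20·9 = 2252.
Optimal plan:
  Kent->Yuma: 25 × 10 = 250
  Kent->Nampa: 20 × 10 = 200
  Dover->Yuma: 28 × 13 = 364
  Dover->Salem: 14 × 14 = 196
  Dover->Utica: 59 × 14 = 826
  Provo->Utica: 56 × 6 = 336
Optimal cost = 2172.
Saving = 2252 − 2172 = 80.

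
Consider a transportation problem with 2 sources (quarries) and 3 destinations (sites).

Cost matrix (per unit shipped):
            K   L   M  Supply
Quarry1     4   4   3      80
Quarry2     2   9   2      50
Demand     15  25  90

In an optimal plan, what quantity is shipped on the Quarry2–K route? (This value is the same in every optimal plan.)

The minimum-cost plan:
  Quarry1 to L: 25 × 4 = 100
  Quarry1 to M: 55 × 3 = 165
  Quarry2 to K: 15 × 2 = 30
  Quarry2 to M: 35 × 2 = 70
Total cost = 365.
So Quarry2→K carries 15 truckloads.

15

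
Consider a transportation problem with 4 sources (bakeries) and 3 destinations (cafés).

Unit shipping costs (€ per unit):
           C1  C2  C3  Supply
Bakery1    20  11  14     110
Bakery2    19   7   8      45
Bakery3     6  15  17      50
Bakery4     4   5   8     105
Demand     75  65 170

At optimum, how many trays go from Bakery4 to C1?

The minimum-cost plan:
  Bakery1→C2: 65 trays
  Bakery1→C3: 45 trays
  Bakery2→C3: 45 trays
  Bakery3→C1: 50 trays
  Bakery4→C1: 25 trays
  Bakery4→C3: 80 trays
Total cost = €2745.
So Bakery4→C1 carries 25 trays.

25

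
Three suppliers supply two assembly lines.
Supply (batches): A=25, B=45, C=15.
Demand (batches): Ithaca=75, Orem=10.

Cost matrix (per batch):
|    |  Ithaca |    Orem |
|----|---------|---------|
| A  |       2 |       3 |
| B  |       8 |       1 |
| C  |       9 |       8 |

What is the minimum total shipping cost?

475

One minimum-cost allocation:
  A to Ithaca: 25 × 2 = 50
  B to Ithaca: 35 × 8 = 280
  B to Orem: 10 × 1 = 10
  C to Ithaca: 15 × 9 = 135
Total = 50 + 280 + 10 + 135 = 475.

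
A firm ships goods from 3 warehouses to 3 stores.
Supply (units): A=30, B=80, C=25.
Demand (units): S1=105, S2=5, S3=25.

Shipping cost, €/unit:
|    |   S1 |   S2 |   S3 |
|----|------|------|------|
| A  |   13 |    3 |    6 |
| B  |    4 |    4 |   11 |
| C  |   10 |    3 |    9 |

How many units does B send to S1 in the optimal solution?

The minimum-cost plan:
  A→S2: 5 × €3 = €15
  A→S3: 25 × €6 = €150
  B→S1: 80 × €4 = €320
  C→S1: 25 × €10 = €250
Total cost = €735.
So B→S1 carries 80 units.

80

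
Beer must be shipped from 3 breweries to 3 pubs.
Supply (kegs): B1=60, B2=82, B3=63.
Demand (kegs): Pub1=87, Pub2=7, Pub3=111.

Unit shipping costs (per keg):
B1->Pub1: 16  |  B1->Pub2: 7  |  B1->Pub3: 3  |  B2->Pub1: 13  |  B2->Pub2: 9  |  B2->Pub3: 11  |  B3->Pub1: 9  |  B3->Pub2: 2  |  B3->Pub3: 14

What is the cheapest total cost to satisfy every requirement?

A cheapest plan:
  B1 to Pub3: 60 × 3 = 180
  B2 to Pub1: 31 × 13 = 403
  B2 to Pub3: 51 × 11 = 561
  B3 to Pub1: 56 × 9 = 504
  B3 to Pub2: 7 × 2 = 14
Total = 180 + 403 + 561 + 504 + 14 = 1662.

1662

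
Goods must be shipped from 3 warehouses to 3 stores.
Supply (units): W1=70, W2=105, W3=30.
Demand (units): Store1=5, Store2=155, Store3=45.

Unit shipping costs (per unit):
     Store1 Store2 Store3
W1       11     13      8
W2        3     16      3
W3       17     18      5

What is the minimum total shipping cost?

2480

Optimal allocation:
  W1->Store2: 70 × 13 = 910
  W2->Store1: 5 × 3 = 15
  W2->Store2: 55 × 16 = 880
  W2->Store3: 45 × 3 = 135
  W3->Store2: 30 × 18 = 540
Total = 910 + 15 + 880 + 135 + 540 = 2480.
(Supply check: W1 ships 70; W2 ships 105; W3 ships 30.)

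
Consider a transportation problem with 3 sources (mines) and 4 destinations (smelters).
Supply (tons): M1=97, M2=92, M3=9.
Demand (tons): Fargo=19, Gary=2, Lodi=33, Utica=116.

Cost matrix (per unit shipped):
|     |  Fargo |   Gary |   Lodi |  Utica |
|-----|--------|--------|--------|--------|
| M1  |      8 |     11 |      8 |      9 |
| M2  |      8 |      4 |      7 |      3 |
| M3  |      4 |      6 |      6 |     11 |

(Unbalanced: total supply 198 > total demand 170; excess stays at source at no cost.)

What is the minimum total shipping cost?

A cheapest plan:
  M1 to Fargo: 10 tons
  M1 to Lodi: 33 tons
  M1 to Utica: 26 tons
  M2 to Gary: 2 tons
  M2 to Utica: 90 tons
  M3 to Fargo: 9 tons
Total cost = 892.

892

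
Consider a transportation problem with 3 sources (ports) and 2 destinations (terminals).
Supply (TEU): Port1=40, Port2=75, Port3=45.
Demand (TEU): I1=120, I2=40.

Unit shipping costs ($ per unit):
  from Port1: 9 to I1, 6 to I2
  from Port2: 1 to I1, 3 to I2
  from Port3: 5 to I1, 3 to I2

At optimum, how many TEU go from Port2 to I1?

Solving gives:
  Port1→I2: 40 × $6 = $240
  Port2→I1: 75 × $1 = $75
  Port3→I1: 45 × $5 = $225
Total cost = $540.
So Port2→I1 carries 75 TEU.

75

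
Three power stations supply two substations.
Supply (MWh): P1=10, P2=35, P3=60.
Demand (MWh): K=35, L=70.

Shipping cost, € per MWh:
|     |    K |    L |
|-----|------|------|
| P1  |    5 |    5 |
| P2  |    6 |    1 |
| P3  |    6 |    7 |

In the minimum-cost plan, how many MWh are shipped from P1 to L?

Solving gives:
  P1→L: 10 × €5 = €50
  P2→L: 35 × €1 = €35
  P3→K: 35 × €6 = €210
  P3→L: 25 × €7 = €175
Total cost = €470.
So P1→L carries 10 MWh.

10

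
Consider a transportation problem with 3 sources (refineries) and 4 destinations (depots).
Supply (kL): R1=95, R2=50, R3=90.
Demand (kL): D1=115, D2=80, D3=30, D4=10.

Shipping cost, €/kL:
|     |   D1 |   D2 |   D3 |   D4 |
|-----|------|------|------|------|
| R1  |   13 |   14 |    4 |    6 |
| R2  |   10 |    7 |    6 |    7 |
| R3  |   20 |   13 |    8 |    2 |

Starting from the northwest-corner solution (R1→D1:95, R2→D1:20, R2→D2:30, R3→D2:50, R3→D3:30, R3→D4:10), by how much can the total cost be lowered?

30

Current plan cost = 95·13 + 20·10 + 30·7 + 50·13 + 30·8 + 10·2 = €2555.
Optimal plan:
  R1→D1: 65 × €13 = €845
  R1→D3: 30 × €4 = €120
  R2→D1: 50 × €10 = €500
  R3→D2: 80 × €13 = €1040
  R3→D4: 10 × €2 = €20
Optimal cost = €2525.
Saving = 2555 − 2525 = €30.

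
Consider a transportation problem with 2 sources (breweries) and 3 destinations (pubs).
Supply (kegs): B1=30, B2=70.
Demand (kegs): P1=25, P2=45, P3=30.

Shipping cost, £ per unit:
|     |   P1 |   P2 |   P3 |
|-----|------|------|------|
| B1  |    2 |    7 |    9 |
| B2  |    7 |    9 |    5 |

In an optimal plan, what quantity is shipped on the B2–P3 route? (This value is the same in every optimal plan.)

Optimal shipments:
  B1–P1: 25 × £2 = £50
  B1–P2: 5 × £7 = £35
  B2–P2: 40 × £9 = £360
  B2–P3: 30 × £5 = £150
Total cost = £595.
So B2→P3 carries 30 kegs.

30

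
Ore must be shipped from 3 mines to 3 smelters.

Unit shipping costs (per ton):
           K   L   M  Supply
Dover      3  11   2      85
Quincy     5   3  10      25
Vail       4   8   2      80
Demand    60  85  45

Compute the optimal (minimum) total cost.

Optimal allocation:
  Dover–K: 60 × 3 = 180
  Dover–M: 25 × 2 = 50
  Quincy–L: 25 × 3 = 75
  Vail–L: 60 × 8 = 480
  Vail–M: 20 × 2 = 40
Total = 180 + 50 + 75 + 480 + 40 = 825.

825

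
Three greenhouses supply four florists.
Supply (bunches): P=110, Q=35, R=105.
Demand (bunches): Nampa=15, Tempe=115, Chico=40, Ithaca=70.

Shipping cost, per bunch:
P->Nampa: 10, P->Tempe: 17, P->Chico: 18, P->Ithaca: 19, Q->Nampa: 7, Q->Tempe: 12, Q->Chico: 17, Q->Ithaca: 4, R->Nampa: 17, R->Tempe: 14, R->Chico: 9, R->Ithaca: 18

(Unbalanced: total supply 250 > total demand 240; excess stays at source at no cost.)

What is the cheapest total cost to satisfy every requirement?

An optimal shipping plan:
  P to Nampa: 15 × 10 = 150
  P to Tempe: 50 × 17 = 850
  P to Ithaca: 35 × 19 = 665
  Q to Ithaca: 35 × 4 = 140
  R to Tempe: 65 × 14 = 910
  R to Chico: 40 × 9 = 360
Total = 150 + 850 + 665 + 140 + 910 + 360 = 3075.
(Supply check: P ships 100; Q ships 35; R ships 105.)

3075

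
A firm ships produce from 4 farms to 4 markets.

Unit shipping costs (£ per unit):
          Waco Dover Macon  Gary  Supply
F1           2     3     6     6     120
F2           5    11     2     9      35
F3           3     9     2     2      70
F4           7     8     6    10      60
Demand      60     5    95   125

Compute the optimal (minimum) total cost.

Optimal allocation:
  F1 to Waco: 60 crates
  F1 to Dover: 5 crates
  F1 to Gary: 55 crates
  F2 to Macon: 35 crates
  F3 to Gary: 70 crates
  F4 to Macon: 60 crates
Total cost = £1035.

1035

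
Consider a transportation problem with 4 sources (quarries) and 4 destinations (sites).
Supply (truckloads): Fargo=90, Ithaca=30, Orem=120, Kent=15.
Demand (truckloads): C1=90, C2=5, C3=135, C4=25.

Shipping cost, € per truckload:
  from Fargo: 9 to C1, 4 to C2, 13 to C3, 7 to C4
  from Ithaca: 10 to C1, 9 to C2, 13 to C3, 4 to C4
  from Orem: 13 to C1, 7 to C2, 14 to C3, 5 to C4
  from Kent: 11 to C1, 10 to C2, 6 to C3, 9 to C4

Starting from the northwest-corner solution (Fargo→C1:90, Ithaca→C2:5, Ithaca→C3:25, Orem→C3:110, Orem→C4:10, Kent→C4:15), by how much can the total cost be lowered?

200

Current plan cost = 90·9 + 5·9 + 25·13 + 110·14 + 10·5 + 15·9 = €2905.
Optimal plan:
  Fargo–C1: 85 × €9 = €765
  Fargo–C2: 5 × €4 = €20
  Ithaca–C1: 5 × €10 = €50
  Ithaca–C4: 25 × €4 = €100
  Orem–C3: 120 × €14 = €1680
  Kent–C3: 15 × €6 = €90
Optimal cost = €2705.
Saving = 2905 − 2705 = €200.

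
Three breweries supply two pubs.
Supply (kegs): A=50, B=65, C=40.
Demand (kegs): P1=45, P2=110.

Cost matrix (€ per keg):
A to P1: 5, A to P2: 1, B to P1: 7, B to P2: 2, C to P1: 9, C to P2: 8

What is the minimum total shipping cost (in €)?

560

One minimum-cost allocation:
  A→P1: 5 × €5 = €25
  A→P2: 45 × €1 = €45
  B→P2: 65 × €2 = €130
  C→P1: 40 × €9 = €360
Total = 25 + 45 + 130 + 360 = €560.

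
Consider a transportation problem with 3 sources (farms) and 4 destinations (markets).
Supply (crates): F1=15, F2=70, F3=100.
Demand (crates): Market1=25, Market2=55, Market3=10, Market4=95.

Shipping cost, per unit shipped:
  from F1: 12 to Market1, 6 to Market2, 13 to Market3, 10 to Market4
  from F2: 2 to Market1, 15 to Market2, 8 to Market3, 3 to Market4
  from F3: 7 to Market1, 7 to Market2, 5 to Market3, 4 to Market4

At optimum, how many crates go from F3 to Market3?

Optimal shipments:
  F1→Market2: 15 × 6 = 90
  F2→Market1: 25 × 2 = 50
  F2→Market4: 45 × 3 = 135
  F3→Market2: 40 × 7 = 280
  F3→Market3: 10 × 5 = 50
  F3→Market4: 50 × 4 = 200
Total cost = 805.
So F3→Market3 carries 10 crates.

10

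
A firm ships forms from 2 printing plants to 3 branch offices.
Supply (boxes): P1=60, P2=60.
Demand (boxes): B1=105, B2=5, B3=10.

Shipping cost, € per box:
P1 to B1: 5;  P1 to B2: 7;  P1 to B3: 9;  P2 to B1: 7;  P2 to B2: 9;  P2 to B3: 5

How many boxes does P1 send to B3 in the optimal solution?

0

The minimum-cost plan:
  P1->B1: 55 × €5 = €275
  P1->B2: 5 × €7 = €35
  P2->B1: 50 × €7 = €350
  P2->B3: 10 × €5 = €50
Total cost = €710.
The route P1→B3 is not used.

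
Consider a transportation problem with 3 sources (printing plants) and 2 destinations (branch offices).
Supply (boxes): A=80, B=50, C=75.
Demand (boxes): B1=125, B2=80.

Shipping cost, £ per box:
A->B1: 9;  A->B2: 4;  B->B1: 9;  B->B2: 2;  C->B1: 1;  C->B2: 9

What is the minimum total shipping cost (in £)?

745

Optimal allocation:
  A->B1: 50 × £9 = £450
  A->B2: 30 × £4 = £120
  B->B2: 50 × £2 = £100
  C->B1: 75 × £1 = £75
Total = 450 + 120 + 100 + 75 = £745.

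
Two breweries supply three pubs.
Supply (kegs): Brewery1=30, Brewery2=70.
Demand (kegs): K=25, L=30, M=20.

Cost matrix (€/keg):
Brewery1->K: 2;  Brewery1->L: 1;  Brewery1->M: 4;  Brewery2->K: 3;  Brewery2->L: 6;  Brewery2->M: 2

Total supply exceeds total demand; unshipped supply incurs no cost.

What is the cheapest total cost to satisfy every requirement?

145

Optimal allocation:
  Brewery1->L: 30 kegs
  Brewery2->K: 25 kegs
  Brewery2->M: 20 kegs
Total cost = €145.
(Supply check: Brewery1 ships 30; Brewery2 ships 45.)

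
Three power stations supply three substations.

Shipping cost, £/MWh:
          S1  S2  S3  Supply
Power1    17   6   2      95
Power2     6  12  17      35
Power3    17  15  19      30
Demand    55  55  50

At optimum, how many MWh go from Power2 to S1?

Optimal shipments:
  Power1 to S2: 45 × £6 = £270
  Power1 to S3: 50 × £2 = £100
  Power2 to S1: 35 × £6 = £210
  Power3 to S1: 20 × £17 = £340
  Power3 to S2: 10 × £15 = £150
Total cost = £1070.
So Power2→S1 carries 35 MWh.

35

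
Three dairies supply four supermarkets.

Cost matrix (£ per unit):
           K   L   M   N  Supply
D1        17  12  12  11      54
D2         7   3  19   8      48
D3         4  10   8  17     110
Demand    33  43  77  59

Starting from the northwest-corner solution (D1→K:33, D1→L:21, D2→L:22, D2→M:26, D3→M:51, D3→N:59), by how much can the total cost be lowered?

Current plan cost = 33·17 + 21·12 + 22·3 + 26·19 + 51·8 + 59·17 = £2784.
Optimal plan:
  D1->N: 54 × £11 = £594
  D2->L: 43 × £3 = £129
  D2->N: 5 × £8 = £40
  D3->K: 33 × £4 = £132
  D3->M: 77 × £8 = £616
Optimal cost = £1511.
Saving = 2784 − 1511 = £1273.

1273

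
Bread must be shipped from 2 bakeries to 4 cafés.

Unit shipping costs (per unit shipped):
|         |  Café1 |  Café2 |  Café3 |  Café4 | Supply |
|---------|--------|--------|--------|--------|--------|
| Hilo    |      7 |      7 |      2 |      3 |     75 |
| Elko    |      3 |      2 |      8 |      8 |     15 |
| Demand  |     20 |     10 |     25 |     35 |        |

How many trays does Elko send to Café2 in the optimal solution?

The minimum-cost plan:
  Hilo→Café1: 15 × 7 = 105
  Hilo→Café3: 25 × 2 = 50
  Hilo→Café4: 35 × 3 = 105
  Elko→Café1: 5 × 3 = 15
  Elko→Café2: 10 × 2 = 20
Total cost = 295.
So Elko→Café2 carries 10 trays.

10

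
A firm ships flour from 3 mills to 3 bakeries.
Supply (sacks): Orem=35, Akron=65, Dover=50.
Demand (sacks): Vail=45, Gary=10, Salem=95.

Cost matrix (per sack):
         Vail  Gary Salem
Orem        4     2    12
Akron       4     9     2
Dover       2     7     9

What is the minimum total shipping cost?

560

Optimal allocation:
  Orem→Vail: 25 × 4 = 100
  Orem→Gary: 10 × 2 = 20
  Akron→Salem: 65 × 2 = 130
  Dover→Vail: 20 × 2 = 40
  Dover→Salem: 30 × 9 = 270
Total = 100 + 20 + 130 + 40 + 270 = 560.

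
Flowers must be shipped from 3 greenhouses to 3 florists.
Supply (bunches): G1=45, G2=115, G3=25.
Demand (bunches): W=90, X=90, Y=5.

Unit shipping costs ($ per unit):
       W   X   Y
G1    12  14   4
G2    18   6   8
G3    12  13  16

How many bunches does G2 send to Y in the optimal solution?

The minimum-cost plan:
  G1->W: 45 × $12 = $540
  G2->W: 20 × $18 = $360
  G2->X: 90 × $6 = $540
  G2->Y: 5 × $8 = $40
  G3->W: 25 × $12 = $300
Total cost = $1780.
So G2→Y carries 5 bunches.

5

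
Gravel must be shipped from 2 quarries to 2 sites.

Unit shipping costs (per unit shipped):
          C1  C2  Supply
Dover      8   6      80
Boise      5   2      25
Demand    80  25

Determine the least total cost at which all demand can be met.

An optimal shipping plan:
  Dover to C1: 80 truckloads
  Boise to C2: 25 truckloads
Total cost = 690.
(Supply check: Dover ships 80; Boise ships 25.)

690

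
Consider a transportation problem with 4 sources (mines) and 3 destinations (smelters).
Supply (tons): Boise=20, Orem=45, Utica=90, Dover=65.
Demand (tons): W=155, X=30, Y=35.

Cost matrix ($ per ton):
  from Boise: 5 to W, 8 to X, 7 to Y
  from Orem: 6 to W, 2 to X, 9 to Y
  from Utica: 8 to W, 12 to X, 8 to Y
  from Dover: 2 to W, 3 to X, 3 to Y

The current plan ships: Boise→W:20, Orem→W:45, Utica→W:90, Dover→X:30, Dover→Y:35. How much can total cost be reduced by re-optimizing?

Current plan cost = 20·5 + 45·6 + 90·8 + 30·3 + 35·3 = $1285.
Optimal plan:
  Boise→W: 20 tons
  Orem→W: 15 tons
  Orem→X: 30 tons
  Utica→W: 55 tons
  Utica→Y: 35 tons
  Dover→W: 65 tons
Optimal cost = $1100.
Saving = 1285 − 1100 = $185.

185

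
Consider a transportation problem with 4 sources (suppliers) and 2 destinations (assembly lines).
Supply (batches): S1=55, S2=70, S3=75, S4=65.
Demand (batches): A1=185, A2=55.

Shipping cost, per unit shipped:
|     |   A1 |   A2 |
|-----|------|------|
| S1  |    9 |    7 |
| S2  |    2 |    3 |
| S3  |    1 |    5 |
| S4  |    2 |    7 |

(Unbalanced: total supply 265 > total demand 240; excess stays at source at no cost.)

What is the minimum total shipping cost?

One minimum-cost allocation:
  S1–A2: 30 × 7 = 210
  S2–A1: 45 × 2 = 90
  S2–A2: 25 × 3 = 75
  S3–A1: 75 × 1 = 75
  S4–A1: 65 × 2 = 130
Total = 210 + 90 + 75 + 75 + 130 = 580.
(Supply check: S1 ships 30; S2 ships 70; S3 ships 75; S4 ships 65.)

580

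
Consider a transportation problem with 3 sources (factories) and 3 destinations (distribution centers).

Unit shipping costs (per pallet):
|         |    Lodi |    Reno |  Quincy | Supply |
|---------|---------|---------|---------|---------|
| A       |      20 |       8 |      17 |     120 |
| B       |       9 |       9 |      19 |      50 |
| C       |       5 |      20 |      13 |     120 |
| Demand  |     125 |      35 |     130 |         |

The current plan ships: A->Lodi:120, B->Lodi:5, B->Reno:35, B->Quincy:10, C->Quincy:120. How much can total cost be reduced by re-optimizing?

1375

Current plan cost = 120·20 + 5·9 + 35·9 + 10·19 + 120·13 = 4510.
Optimal plan:
  A to Reno: 35 × 8 = 280
  A to Quincy: 85 × 17 = 1445
  B to Lodi: 50 × 9 = 450
  C to Lodi: 75 × 5 = 375
  C to Quincy: 45 × 13 = 585
Optimal cost = 3135.
Saving = 4510 − 3135 = 1375.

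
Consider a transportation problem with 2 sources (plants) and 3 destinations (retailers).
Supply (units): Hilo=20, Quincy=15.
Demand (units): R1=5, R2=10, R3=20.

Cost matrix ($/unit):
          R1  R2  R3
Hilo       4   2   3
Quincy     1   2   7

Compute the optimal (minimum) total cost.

85

A cheapest plan:
  Hilo–R3: 20 × $3 = $60
  Quincy–R1: 5 × $1 = $5
  Quincy–R2: 10 × $2 = $20
Total = 60 + 5 + 20 = $85.
(Supply check: Hilo ships 20; Quincy ships 15.)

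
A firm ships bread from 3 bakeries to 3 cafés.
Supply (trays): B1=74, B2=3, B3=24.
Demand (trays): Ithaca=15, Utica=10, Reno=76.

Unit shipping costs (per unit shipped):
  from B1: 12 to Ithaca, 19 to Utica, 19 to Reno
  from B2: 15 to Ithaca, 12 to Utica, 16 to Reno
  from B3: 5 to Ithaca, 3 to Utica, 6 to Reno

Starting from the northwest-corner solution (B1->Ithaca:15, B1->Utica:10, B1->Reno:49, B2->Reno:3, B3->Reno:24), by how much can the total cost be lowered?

Current plan cost = 15·12 + 10·19 + 49·19 + 3·16 + 24·6 = 1493.
Optimal plan:
  B1→Ithaca: 15 × 12 = 180
  B1→Reno: 59 × 19 = 1121
  B2→Utica: 3 × 12 = 36
  B3→Utica: 7 × 3 = 21
  B3→Reno: 17 × 6 = 102
Optimal cost = 1460.
Saving = 1493 − 1460 = 33.

33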